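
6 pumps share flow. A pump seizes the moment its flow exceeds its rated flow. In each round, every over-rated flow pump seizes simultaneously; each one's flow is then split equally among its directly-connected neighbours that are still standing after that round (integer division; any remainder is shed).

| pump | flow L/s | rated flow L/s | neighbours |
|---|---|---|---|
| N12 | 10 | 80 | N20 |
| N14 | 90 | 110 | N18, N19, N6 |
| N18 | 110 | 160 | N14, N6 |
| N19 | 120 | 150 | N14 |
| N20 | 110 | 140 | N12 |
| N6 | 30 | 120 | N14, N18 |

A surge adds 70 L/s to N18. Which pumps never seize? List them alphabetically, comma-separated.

N12, N20

Round 1 — N18 at 180 > 160. N18 seizes.
  N18 sheds 180 L/s to N14, N6: 90 each.
    N14: 90+90 = 180 > 110
    N6: 30+90 = 120 ≤ 120
Round 2 — N14 seizes.
  N14 sheds 180 L/s to N19, N6: 90 each.
    N19: 120+90 = 210 > 150
    N6: 120+90 = 210 > 120
Round 3 — N19, N6 seize.
  N19 sheds 210 L/s: no online neighbours, lost.
  N6 sheds 210 L/s: no online neighbours, lost.
No further seizures.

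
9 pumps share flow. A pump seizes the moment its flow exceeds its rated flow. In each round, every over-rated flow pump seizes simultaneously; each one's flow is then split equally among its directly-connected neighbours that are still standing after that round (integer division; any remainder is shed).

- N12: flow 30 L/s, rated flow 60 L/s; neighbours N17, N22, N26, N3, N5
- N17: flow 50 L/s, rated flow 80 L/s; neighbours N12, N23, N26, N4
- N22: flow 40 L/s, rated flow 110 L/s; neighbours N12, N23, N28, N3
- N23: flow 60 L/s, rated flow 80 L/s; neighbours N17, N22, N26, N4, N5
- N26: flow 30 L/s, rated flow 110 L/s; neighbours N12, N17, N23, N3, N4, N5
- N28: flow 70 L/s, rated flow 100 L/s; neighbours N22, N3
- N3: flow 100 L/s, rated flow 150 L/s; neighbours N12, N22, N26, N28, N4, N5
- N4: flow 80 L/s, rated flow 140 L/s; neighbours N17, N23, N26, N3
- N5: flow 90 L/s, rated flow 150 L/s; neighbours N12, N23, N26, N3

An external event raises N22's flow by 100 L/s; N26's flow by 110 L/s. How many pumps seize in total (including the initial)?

9

Round 1 — N22 at 140 > 110; N26 at 140 > 110. N22, N26 seize.
  N22 sheds 140 L/s to N12, N23, N28, N3: 35 each.
    N12: 30+35 = 65 > 60
    N23: 60+35 = 95 > 80
    N28: 70+35 = 105 > 100
    N3: 100+35 = 135 ≤ 150
  N26 sheds 140 L/s to N12, N17, N23, N3, N4, N5: 23 each (2 lost).
    N12: 65+23 = 88 > 60
    N17: 50+23 = 73 ≤ 80
    N23: 95+23 = 118 > 80
    N3: 135+23 = 158 > 150
    N4: 80+23 = 103 ≤ 140
    N5: 90+23 = 113 ≤ 150
Round 2 — N12, N23, N28, N3 seize.
  N12 sheds 88 L/s to N17, N5: 44 each.
    N17: 73+44 = 117 > 80
    N5: 113+44 = 157 > 150
  N23 sheds 118 L/s to N17, N4, N5: 39 each (1 lost).
    N17: 117+39 = 156 > 80
    N4: 103+39 = 142 > 140
    N5: 157+39 = 196 > 150
  N28 sheds 105 L/s: no online neighbours, lost.
  N3 sheds 158 L/s to N4, N5: 79 each.
    N4: 142+79 = 221 > 140
    N5: 196+79 = 275 > 150
Round 3 — N17, N4, N5 seize.
  N17 sheds 156 L/s: no online neighbours, lost.
  N4 sheds 221 L/s: no online neighbours, lost.
  N5 sheds 275 L/s: no online neighbours, lost.
No further seizures.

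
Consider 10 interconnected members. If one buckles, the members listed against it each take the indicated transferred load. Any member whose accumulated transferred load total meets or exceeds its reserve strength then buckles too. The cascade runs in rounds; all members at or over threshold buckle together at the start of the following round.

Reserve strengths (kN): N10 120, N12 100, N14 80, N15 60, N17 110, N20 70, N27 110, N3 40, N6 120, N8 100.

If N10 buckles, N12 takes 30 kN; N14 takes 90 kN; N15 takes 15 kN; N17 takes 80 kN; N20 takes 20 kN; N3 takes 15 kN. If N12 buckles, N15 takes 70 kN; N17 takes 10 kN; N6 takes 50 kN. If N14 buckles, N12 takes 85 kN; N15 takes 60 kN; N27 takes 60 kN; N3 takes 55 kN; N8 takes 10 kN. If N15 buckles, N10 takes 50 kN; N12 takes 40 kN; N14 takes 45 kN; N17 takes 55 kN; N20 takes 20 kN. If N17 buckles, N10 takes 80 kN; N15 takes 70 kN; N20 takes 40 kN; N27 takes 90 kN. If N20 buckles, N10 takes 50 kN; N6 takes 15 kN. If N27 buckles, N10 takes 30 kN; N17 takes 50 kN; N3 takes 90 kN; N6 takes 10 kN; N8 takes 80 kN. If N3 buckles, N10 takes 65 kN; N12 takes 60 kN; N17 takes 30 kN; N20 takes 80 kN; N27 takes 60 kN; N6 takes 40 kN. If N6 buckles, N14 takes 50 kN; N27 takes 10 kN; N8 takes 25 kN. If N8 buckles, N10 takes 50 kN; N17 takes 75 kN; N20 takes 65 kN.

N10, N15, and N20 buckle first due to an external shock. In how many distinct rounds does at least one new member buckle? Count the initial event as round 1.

Round 1 — N10, N15, N20 buckle (initial).
  N12: +30+40 → 70 < 100
  N14: +90+45 → 135 ≥ 80
  N17: +80+55 → 135 ≥ 110
  N3: +15 → 15 < 40
  N6: +15 → 15 < 120
Round 2 — N14, N17 buckle.
  N12: +85 → 155 ≥ 100
  N27: +60+90 → 150 ≥ 110
  N3: +55 → 70 ≥ 40
  N8: +10 → 10 < 100
Round 3 — N12, N27, N3 buckle.
  N6: +50+10+40 → 115 < 120
  N8: +80 → 90 < 100
No further bucklings.

3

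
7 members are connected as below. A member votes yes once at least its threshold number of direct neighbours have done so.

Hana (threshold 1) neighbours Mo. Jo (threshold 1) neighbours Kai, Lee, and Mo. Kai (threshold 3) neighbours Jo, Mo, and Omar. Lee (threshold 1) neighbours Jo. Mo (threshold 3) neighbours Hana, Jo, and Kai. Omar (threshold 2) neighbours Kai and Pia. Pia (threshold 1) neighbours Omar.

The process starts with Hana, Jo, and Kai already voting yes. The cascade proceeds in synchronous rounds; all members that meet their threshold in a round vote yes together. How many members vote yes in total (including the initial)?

Round 1 — Hana, Jo, Kai vote yes (initial).
Round 2 — checking thresholds:
  Lee: 1 of 1 neighbours ≥ 1, votes yes.
  Mo: 3 of 3 neighbours ≥ 3, votes yes.
  Omar: 1 of 2 neighbours < 2, below threshold.
Round 3 — no new yes votes; cascade stops.

5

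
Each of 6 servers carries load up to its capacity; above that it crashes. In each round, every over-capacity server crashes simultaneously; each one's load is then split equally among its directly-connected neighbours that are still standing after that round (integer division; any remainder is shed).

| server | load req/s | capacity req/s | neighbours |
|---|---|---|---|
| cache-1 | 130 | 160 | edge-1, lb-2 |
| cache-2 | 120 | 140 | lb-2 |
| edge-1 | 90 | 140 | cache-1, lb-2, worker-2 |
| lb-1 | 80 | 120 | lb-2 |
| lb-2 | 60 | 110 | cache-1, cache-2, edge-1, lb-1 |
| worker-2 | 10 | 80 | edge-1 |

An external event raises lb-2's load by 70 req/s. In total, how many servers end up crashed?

Round 1 — lb-2 at 130 > 110. lb-2 crashes.
  lb-2 sheds 130 req/s to cache-1, cache-2, edge-1, lb-1: 32 each (2 lost).
    cache-1: 130+32 = 162 > 160
    cache-2: 120+32 = 152 > 140
    edge-1: 90+32 = 122 ≤ 140
    lb-1: 80+32 = 112 ≤ 120
Round 2 — cache-1, cache-2 crash.
  cache-1 sheds 162 req/s to edge-1: 162 each.
    edge-1: 122+162 = 284 > 140
  cache-2 sheds 152 req/s: no online neighbours, lost.
Round 3 — edge-1 crashes.
  edge-1 sheds 284 req/s to worker-2: 284 each.
    worker-2: 10+284 = 294 > 80
Round 4 — worker-2 crashes.
  worker-2 sheds 294 req/s: no online neighbours, lost.
No further crashes.

5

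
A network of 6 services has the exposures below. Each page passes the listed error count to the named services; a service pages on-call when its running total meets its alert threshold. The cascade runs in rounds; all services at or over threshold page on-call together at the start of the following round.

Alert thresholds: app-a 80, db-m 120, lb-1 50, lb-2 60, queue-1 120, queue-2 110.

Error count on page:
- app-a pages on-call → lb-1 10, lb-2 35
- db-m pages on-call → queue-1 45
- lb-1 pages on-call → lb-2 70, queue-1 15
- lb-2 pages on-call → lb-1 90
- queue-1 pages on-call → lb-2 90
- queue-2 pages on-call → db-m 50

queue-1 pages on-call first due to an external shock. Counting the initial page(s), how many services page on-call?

3

Round 1 — queue-1 pages on-call (initial).
  lb-2: +90 → 90 ≥ 60
Round 2 — lb-2 pages on-call.
  lb-1: +90 → 90 ≥ 50
Round 3 — lb-1 pages on-call.
No further pages.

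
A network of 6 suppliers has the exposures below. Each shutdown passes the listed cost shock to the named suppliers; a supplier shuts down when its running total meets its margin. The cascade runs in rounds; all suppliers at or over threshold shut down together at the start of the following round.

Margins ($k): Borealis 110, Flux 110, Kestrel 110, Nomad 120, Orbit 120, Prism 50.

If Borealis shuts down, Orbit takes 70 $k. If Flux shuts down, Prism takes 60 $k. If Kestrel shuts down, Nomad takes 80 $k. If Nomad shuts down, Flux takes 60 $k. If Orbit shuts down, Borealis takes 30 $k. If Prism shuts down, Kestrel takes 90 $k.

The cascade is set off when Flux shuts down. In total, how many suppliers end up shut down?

2

Round 1 — Flux shuts down (initial).
  Prism: +60 → 60 ≥ 50
Round 2 — Prism shuts down.
  Kestrel: +90 → 90 < 110
No further shutdowns.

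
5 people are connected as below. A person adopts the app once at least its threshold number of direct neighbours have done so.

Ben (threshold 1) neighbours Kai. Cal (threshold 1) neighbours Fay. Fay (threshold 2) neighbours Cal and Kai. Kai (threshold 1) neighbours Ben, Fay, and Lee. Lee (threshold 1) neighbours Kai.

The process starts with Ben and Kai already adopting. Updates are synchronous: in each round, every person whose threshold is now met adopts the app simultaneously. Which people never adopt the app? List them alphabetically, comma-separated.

Cal, Fay

Round 1 — Ben, Kai adopt the app (initial).
Round 2 — checking thresholds:
  Fay: 1 of 2 neighbours < 2, not yet.
  Lee: 1 of 1 neighbours ≥ 1, adopts the app.
Round 3 — no new adoptions; cascade stops.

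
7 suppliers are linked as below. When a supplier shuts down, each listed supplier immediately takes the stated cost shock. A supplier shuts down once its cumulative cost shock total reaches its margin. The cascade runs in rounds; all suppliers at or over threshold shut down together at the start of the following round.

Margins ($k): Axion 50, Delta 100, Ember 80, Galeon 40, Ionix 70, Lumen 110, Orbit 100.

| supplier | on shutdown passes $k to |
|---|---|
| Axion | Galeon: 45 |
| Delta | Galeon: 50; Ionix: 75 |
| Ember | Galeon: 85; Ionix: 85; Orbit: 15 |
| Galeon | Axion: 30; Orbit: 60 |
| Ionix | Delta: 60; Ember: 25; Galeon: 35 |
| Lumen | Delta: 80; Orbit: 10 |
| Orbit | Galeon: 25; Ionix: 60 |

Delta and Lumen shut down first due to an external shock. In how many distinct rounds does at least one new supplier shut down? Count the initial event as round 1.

2

Round 1 — Delta, Lumen shut down (initial).
  Galeon: +50 → 50 ≥ 40
  Ionix: +75 → 75 ≥ 70
  Orbit: +10 → 10 < 100
Round 2 — Galeon, Ionix shut down.
  Axion: +30 → 30 < 50
  Ember: +25 → 25 < 80
  Orbit: +60 → 70 < 100
No further shutdowns.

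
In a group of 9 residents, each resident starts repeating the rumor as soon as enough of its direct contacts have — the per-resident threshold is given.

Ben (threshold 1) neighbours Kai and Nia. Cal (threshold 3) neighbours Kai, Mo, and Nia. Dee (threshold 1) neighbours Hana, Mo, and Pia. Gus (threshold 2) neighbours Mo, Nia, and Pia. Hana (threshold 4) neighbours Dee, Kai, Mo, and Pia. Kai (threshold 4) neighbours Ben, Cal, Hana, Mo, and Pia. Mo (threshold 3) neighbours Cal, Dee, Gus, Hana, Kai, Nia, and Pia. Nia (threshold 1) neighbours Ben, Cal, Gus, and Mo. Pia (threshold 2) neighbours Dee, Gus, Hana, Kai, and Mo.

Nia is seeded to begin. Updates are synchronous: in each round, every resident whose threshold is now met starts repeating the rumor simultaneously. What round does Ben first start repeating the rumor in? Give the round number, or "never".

2

Round 1 — Nia starts repeating the rumor (initial).
Round 2 — checking thresholds:
  Ben: 1 of 2 neighbours ≥ 1, starts repeating the rumor.
  Cal: 1 of 3 neighbours < 3, below threshold.
  Gus: 1 of 3 neighbours < 2, below threshold.
  Mo: 1 of 7 neighbours < 3, below threshold.
Round 3 — no new spreads; cascade stops.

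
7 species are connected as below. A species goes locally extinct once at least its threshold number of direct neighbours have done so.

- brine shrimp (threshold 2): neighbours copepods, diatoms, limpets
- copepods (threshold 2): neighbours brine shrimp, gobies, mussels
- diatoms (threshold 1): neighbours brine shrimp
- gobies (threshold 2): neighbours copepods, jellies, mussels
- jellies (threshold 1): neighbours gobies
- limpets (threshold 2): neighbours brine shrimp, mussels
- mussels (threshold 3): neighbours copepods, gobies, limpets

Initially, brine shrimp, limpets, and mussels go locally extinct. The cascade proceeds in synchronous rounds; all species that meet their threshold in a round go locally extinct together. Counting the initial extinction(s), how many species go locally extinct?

7

Round 1 — brine shrimp, limpets, mussels go locally extinct (initial).
Round 2 — checking thresholds:
  copepods: 2 of 3 neighbours ≥ 2, goes locally extinct.
  diatoms: 1 of 1 neighbours ≥ 1, goes locally extinct.
  gobies: 1 of 3 neighbours < 2, holds.
Round 3 — checking thresholds:
  gobies: 2 of 3 neighbours ≥ 2, goes locally extinct.
Round 4 — checking thresholds:
  jellies: 1 of 1 neighbours ≥ 1, goes locally extinct.
Round 5 — no new extinctions; cascade stops.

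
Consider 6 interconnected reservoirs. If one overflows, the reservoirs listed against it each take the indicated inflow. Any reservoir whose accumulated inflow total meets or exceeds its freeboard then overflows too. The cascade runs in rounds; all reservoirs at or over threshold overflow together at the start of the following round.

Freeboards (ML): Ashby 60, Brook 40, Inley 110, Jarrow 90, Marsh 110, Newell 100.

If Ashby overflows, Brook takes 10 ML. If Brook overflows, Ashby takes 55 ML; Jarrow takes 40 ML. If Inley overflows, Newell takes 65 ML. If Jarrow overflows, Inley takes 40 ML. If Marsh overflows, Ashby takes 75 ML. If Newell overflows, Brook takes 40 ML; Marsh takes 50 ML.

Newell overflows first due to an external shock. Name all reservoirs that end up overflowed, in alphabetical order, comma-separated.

Round 1 — Newell overflows (initial).
  Brook: +40 → 40 ≥ 40
  Marsh: +50 → 50 < 110
Round 2 — Brook overflows.
  Ashby: +55 → 55 < 60
  Jarrow: +40 → 40 < 90
No further overflows.

Brook, Newell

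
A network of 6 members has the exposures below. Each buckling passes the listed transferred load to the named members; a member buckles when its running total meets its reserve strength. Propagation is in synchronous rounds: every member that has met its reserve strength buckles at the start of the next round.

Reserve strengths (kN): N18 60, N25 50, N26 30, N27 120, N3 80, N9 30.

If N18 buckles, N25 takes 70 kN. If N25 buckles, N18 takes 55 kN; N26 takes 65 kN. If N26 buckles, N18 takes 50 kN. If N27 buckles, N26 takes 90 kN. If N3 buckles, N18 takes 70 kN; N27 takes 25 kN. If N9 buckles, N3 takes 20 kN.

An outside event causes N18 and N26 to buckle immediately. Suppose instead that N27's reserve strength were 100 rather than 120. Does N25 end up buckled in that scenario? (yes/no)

yes

With N27's reserve strength at 100:
Round 1 — N18, N26 buckle (initial).
  N25: +70 → 70 ≥ 50
Round 2 — N25 buckles.
No further bucklings.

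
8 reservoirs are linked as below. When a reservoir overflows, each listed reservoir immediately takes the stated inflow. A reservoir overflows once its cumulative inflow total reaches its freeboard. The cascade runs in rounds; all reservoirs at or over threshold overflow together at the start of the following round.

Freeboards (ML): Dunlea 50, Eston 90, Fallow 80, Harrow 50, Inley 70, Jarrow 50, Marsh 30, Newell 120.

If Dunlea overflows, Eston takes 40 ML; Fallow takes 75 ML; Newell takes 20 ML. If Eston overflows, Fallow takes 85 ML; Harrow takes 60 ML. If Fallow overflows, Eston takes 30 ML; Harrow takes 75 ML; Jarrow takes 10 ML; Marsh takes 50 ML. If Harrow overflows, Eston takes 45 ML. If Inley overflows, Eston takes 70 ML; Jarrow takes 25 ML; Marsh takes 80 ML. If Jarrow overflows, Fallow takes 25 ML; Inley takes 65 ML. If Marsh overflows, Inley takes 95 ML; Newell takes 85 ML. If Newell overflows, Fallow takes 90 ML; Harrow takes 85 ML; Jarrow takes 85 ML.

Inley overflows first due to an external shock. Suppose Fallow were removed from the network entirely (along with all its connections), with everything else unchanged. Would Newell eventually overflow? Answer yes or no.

With Fallow removed:
Round 1 — Inley overflows (initial).
  Eston: +70 → 70 < 90
  Jarrow: +25 → 25 < 50
  Marsh: +80 → 80 ≥ 30
Round 2 — Marsh overflows.
  Newell: +85 → 85 < 120
No further overflows.

no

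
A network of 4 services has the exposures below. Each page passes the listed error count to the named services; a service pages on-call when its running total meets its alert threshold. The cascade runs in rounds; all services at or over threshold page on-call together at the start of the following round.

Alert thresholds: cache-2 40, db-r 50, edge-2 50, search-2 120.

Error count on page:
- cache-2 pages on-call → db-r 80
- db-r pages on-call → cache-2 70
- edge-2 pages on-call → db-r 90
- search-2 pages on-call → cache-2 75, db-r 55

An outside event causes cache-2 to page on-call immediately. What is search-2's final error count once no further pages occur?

Round 1 — cache-2 pages on-call (initial).
  db-r: +80 → 80 ≥ 50
Round 2 — db-r pages on-call.
No further pages.

0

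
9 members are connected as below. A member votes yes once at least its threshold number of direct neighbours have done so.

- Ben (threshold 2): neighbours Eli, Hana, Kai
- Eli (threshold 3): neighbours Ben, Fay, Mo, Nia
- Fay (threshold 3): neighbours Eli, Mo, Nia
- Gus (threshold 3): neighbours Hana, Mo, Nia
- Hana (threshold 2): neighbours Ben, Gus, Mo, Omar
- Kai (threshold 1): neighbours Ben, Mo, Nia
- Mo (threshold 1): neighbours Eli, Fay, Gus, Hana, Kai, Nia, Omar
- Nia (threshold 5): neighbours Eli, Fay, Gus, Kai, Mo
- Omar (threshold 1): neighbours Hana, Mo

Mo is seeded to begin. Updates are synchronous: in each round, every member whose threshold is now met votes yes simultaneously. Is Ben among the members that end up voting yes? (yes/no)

Round 1 — Mo votes yes (initial).
Round 2 — checking thresholds:
  Eli: 1 of 4 neighbours < 3, holds.
  Fay: 1 of 3 neighbours < 3, holds.
  Gus: 1 of 3 neighbours < 3, holds.
  Hana: 1 of 4 neighbours < 2, holds.
  Kai: 1 of 3 neighbours ≥ 1, votes yes.
  Nia: 1 of 5 neighbours < 5, holds.
  Omar: 1 of 2 neighbours ≥ 1, votes yes.
Round 3 — checking thresholds:
  Ben: 1 of 3 neighbours < 2, holds.
  Eli: 1 of 4 neighbours < 3, holds.
  Fay: 1 of 3 neighbours < 3, holds.
  Gus: 1 of 3 neighbours < 3, holds.
  Hana: 2 of 4 neighbours ≥ 2, votes yes.
  Nia: 2 of 5 neighbours < 5, holds.
Round 4 — checking thresholds:
  Ben: 2 of 3 neighbours ≥ 2, votes yes.
  Eli: 1 of 4 neighbours < 3, holds.
  Fay: 1 of 3 neighbours < 3, holds.
  Gus: 2 of 3 neighbours < 3, holds.
  Nia: 2 of 5 neighbours < 5, holds.
Round 5 — no new yes votes; cascade stops.

yes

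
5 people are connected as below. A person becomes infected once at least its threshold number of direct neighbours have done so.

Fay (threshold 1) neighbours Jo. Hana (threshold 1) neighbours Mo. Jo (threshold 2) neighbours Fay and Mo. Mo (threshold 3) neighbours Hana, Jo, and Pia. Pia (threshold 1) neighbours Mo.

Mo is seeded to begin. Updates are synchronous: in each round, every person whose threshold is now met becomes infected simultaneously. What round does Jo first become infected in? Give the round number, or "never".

Round 1 — Mo becomes infected (initial).
Round 2 — checking thresholds:
  Hana: 1 of 1 neighbours ≥ 1, becomes infected.
  Jo: 1 of 2 neighbours < 2, below threshold.
  Pia: 1 of 1 neighbours ≥ 1, becomes infected.
Round 3 — no new infections; cascade stops.

never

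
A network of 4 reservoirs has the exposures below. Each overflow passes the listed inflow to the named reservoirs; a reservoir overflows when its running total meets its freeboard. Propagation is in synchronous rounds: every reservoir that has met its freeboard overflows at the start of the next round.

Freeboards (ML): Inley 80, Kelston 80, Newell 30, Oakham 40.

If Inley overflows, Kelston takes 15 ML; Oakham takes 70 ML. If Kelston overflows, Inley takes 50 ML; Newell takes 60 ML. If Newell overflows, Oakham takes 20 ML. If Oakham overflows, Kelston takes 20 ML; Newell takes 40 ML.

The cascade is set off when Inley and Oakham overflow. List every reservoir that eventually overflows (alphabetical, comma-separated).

Inley, Newell, Oakham

Round 1 — Inley, Oakham overflow (initial).
  Kelston: +15+20 → 35 < 80
  Newell: +40 → 40 ≥ 30
Round 2 — Newell overflows.
No further overflows.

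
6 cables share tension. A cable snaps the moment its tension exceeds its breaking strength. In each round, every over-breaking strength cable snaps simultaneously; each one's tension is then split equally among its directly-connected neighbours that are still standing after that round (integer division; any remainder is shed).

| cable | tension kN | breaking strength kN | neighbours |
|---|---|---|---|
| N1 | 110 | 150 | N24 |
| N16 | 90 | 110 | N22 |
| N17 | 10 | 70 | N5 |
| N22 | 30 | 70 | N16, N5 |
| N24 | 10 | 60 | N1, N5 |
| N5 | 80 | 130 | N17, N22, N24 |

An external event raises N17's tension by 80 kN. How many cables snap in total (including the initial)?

6

Round 1 — N17 at 90 > 70. N17 snaps.
  N17 sheds 90 kN to N5: 90 each.
    N5: 80+90 = 170 > 130
Round 2 — N5 snaps.
  N5 sheds 170 kN to N22, N24: 85 each.
    N22: 30+85 = 115 > 70
    N24: 10+85 = 95 > 60
Round 3 — N22, N24 snap.
  N22 sheds 115 kN to N16: 115 each.
    N16: 90+115 = 205 > 110
  N24 sheds 95 kN to N1: 95 each.
    N1: 110+95 = 205 > 150
Round 4 — N1, N16 snap.
  N1 sheds 205 kN: no online neighbours, lost.
  N16 sheds 205 kN: no online neighbours, lost.
No further breaks.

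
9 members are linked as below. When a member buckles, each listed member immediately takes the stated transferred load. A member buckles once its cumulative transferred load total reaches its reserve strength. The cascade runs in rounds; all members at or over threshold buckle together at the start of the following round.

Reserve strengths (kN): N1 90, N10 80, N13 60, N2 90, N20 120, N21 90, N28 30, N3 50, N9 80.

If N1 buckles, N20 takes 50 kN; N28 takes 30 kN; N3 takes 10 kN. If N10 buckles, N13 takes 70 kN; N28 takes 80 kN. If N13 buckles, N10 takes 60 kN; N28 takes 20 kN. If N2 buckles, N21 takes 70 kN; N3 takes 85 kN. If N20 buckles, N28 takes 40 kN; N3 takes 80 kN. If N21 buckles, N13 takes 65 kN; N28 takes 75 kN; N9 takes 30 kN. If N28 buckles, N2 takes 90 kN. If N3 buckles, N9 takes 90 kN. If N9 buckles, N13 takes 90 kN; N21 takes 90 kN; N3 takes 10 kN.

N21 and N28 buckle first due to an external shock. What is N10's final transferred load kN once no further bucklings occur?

60

Round 1 — N21, N28 buckle (initial).
  N13: +65 → 65 ≥ 60
  N2: +90 → 90 ≥ 90
  N9: +30 → 30 < 80
Round 2 — N13, N2 buckle.
  N10: +60 → 60 < 80
  N3: +85 → 85 ≥ 50
Round 3 — N3 buckles.
  N9: +90 → 120 ≥ 80
Round 4 — N9 buckles.
No further bucklings.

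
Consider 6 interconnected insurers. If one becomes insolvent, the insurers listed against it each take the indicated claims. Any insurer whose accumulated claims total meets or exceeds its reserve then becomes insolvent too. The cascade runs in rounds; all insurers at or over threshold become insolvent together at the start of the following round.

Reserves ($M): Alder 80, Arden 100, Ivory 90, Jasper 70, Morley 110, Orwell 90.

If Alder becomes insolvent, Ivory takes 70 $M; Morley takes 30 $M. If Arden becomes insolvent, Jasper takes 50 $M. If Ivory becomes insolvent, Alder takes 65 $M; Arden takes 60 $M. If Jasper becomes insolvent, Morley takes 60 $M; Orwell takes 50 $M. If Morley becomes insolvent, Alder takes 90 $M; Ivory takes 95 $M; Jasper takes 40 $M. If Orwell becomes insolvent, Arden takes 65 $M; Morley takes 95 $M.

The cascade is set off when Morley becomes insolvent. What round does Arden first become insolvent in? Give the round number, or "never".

Round 1 — Morley becomes insolvent (initial).
  Alder: +90 → 90 ≥ 80
  Ivory: +95 → 95 ≥ 90
  Jasper: +40 → 40 < 70
Round 2 — Alder, Ivory become insolvent.
  Arden: +60 → 60 < 100
No further insolvencies.

never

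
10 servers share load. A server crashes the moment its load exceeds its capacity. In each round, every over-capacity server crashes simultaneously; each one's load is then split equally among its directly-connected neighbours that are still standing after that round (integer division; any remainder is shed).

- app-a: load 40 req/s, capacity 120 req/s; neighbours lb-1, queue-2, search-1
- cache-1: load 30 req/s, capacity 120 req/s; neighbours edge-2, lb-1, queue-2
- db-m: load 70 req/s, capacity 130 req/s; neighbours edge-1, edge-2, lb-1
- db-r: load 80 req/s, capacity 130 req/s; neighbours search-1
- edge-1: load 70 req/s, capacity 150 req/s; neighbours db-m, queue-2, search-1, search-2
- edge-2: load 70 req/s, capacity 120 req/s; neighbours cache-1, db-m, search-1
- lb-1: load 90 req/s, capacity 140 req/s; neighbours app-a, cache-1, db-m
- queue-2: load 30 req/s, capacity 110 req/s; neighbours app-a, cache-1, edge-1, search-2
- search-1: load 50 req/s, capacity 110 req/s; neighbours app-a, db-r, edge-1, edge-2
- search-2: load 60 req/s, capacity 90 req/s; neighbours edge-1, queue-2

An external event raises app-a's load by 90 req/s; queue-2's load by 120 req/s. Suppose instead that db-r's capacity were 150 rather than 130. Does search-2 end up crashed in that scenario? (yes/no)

With db-r's capacity at 150:
Round 1 — app-a at 130 > 120; queue-2 at 150 > 110. app-a, queue-2 crash.
  app-a sheds 130 req/s to lb-1, search-1: 65 each.
    lb-1: 90+65 = 155 > 140
    search-1: 50+65 = 115 > 110
  queue-2 sheds 150 req/s to cache-1, edge-1, search-2: 50 each.
    cache-1: 30+50 = 80 ≤ 120
    edge-1: 70+50 = 120 ≤ 150
    search-2: 60+50 = 110 > 90
Round 2 — lb-1, search-1, search-2 crash.
  lb-1 sheds 155 req/s to cache-1, db-m: 77 each (1 lost).
    cache-1: 80+77 = 157 > 120
    db-m: 70+77 = 147 > 130
  search-1 sheds 115 req/s to db-r, edge-1, edge-2: 38 each (1 lost).
    db-r: 80+38 = 118 ≤ 150
    edge-1: 120+38 = 158 > 150
    edge-2: 70+38 = 108 ≤ 120
  search-2 sheds 110 req/s to edge-1: 110 each.
    edge-1: 158+110 = 268 > 150
Round 3 — cache-1, db-m, edge-1 crash.
  cache-1 sheds 157 req/s to edge-2: 157 each.
    edge-2: 108+157 = 265 > 120
  db-m sheds 147 req/s to edge-2: 147 each.
    edge-2: 265+147 = 412 > 120
  edge-1 sheds 268 req/s: no online neighbours, lost.
Round 4 — edge-2 crashes.
  edge-2 sheds 412 req/s: no online neighbours, lost.
No further crashes.

yes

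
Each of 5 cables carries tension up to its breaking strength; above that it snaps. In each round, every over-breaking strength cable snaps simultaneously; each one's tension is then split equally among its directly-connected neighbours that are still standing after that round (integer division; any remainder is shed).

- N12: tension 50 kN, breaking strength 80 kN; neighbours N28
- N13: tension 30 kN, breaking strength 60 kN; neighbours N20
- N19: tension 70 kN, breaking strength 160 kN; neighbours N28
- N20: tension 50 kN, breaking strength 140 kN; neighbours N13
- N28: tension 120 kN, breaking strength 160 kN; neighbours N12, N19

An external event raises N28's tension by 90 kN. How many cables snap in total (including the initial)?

3

Round 1 — N28 at 210 > 160. N28 snaps.
  N28 sheds 210 kN to N12, N19: 105 each.
    N12: 50+105 = 155 > 80
    N19: 70+105 = 175 > 160
Round 2 — N12, N19 snap.
  N12 sheds 155 kN: no online neighbours, lost.
  N19 sheds 175 kN: no online neighbours, lost.
No further breaks.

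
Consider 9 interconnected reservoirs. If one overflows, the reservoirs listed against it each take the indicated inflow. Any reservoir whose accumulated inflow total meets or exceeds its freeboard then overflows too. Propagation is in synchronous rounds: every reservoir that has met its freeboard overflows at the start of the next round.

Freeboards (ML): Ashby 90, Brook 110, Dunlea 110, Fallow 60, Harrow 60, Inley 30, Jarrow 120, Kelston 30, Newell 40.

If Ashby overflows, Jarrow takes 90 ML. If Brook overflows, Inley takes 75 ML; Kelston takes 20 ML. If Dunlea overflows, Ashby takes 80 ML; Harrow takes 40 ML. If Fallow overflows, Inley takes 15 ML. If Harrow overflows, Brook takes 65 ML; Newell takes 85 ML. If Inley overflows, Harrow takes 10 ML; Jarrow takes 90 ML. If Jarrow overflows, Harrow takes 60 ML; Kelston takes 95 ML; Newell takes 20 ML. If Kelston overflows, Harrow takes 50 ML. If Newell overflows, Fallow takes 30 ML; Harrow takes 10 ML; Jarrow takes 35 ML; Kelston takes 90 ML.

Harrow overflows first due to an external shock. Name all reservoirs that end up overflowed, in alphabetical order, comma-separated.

Round 1 — Harrow overflows (initial).
  Brook: +65 → 65 < 110
  Newell: +85 → 85 ≥ 40
Round 2 — Newell overflows.
  Fallow: +30 → 30 < 60
  Jarrow: +35 → 35 < 120
  Kelston: +90 → 90 ≥ 30
Round 3 — Kelston overflows.
No further overflows.

Harrow, Kelston, Newell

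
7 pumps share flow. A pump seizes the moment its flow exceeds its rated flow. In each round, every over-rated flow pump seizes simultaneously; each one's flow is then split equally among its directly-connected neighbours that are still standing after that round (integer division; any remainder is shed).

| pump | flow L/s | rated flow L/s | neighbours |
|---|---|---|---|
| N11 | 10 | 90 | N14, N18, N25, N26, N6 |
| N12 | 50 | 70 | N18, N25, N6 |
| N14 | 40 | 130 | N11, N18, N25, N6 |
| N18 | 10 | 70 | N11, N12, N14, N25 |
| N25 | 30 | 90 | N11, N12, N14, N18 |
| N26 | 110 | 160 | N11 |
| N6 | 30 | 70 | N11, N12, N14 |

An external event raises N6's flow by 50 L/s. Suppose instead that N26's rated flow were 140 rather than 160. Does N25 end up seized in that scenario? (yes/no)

With N26's rated flow at 140:
Round 1 — N6 at 80 > 70. N6 seizes.
  N6 sheds 80 L/s to N11, N12, N14: 26 each (2 lost).
    N11: 10+26 = 36 ≤ 90
    N12: 50+26 = 76 > 70
    N14: 40+26 = 66 ≤ 130
Round 2 — N12 seizes.
  N12 sheds 76 L/s to N18, N25: 38 each.
    N18: 10+38 = 48 ≤ 70
    N25: 30+38 = 68 ≤ 90
No further seizures.

no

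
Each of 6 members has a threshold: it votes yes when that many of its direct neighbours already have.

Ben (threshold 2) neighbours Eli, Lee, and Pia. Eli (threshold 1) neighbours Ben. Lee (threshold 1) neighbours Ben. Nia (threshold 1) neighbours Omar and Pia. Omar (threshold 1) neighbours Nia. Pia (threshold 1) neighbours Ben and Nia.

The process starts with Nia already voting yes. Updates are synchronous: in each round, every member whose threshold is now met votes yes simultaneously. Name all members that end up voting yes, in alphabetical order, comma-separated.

Round 1 — Nia votes yes (initial).
Round 2 — checking thresholds:
  Omar: 1 of 1 neighbours ≥ 1, votes yes.
  Pia: 1 of 2 neighbours ≥ 1, votes yes.
Round 3 — no new yes votes; cascade stops.

Nia, Omar, Pia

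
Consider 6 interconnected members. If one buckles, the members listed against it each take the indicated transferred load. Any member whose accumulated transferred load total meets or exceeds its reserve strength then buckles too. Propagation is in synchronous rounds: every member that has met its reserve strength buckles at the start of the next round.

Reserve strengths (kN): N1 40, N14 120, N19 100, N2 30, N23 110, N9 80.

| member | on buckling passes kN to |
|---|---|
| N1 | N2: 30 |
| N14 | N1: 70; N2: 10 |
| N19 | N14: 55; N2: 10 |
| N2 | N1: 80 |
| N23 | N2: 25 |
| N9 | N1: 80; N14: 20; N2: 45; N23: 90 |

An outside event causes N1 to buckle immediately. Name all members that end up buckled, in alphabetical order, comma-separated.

N1, N2

Round 1 — N1 buckles (initial).
  N2: +30 → 30 ≥ 30
Round 2 — N2 buckles.
No further bucklings.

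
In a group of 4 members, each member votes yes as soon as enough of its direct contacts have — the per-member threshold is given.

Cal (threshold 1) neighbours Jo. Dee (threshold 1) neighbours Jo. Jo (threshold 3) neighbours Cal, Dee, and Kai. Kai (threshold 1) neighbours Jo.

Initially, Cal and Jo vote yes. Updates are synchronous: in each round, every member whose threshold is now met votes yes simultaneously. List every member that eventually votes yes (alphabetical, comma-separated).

Round 1 — Cal, Jo vote yes (initial).
Round 2 — checking thresholds:
  Dee: 1 of 1 neighbours ≥ 1, votes yes.
  Kai: 1 of 1 neighbours ≥ 1, votes yes.
Round 3 — no new yes votes; cascade stops.

Cal, Dee, Jo, Kai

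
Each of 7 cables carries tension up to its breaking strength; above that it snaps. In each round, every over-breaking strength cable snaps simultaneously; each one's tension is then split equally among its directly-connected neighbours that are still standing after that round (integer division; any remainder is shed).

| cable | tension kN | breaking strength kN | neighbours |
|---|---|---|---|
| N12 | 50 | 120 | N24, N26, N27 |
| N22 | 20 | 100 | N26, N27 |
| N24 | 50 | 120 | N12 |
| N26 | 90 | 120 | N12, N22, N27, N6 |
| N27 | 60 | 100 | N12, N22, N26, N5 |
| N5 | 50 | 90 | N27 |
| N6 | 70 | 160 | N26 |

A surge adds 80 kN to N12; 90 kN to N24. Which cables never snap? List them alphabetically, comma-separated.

Round 1 — N12 at 130 > 120; N24 at 140 > 120. N12, N24 snap.
  N12 sheds 130 kN to N26, N27: 65 each.
    N26: 90+65 = 155 > 120
    N27: 60+65 = 125 > 100
  N24 sheds 140 kN: no online neighbours, lost.
Round 2 — N26, N27 snap.
  N26 sheds 155 kN to N22, N6: 77 each (1 lost).
    N22: 20+77 = 97 ≤ 100
    N6: 70+77 = 147 ≤ 160
  N27 sheds 125 kN to N22, N5: 62 each (1 lost).
    N22: 97+62 = 159 > 100
    N5: 50+62 = 112 > 90
Round 3 — N22, N5 snap.
  N22 sheds 159 kN: no online neighbours, lost.
  N5 sheds 112 kN: no online neighbours, lost.
No further breaks.

N6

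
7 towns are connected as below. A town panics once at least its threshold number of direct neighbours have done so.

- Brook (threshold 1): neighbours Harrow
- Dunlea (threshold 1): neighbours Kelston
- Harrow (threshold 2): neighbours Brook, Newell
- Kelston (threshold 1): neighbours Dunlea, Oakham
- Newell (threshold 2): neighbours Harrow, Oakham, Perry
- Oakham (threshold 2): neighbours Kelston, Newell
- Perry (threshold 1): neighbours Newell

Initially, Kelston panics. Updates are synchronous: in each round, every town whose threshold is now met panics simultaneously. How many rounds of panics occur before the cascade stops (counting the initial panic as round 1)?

2

Round 1 — Kelston panics (initial).
Round 2 — checking thresholds:
  Dunlea: 1 of 1 neighbours ≥ 1, panics.
  Oakham: 1 of 2 neighbours < 2, not yet.
Round 3 — no new panics; cascade stops.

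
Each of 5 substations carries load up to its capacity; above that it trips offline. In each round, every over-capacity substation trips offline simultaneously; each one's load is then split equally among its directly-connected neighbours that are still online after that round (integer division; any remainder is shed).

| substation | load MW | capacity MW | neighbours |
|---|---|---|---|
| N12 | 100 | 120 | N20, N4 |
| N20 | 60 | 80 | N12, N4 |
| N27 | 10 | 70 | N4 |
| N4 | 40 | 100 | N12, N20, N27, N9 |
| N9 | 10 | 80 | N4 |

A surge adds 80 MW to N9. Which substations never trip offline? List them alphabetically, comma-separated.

Round 1 — N9 at 90 > 80. N9 trips offline.
  N9 sheds 90 MW to N4: 90 each.
    N4: 40+90 = 130 > 100
Round 2 — N4 trips offline.
  N4 sheds 130 MW to N12, N20, N27: 43 each (1 lost).
    N12: 100+43 = 143 > 120
    N20: 60+43 = 103 > 80
    N27: 10+43 = 53 ≤ 70
Round 3 — N12, N20 trip offline.
  N12 sheds 143 MW: no online neighbours, lost.
  N20 sheds 103 MW: no online neighbours, lost.
No further trips.

N27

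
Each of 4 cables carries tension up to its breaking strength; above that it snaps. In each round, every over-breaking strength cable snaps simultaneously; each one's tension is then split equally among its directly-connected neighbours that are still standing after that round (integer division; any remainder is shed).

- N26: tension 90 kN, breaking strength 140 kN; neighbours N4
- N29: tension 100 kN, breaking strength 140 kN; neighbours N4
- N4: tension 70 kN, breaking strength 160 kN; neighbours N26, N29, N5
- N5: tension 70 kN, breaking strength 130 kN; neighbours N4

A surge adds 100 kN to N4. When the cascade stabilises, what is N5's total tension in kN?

Round 1 — N4 at 170 > 160. N4 snaps.
  N4 sheds 170 kN to N26, N29, N5: 56 each (2 lost).
    N26: 90+56 = 146 > 140
    N29: 100+56 = 156 > 140
    N5: 70+56 = 126 ≤ 130
Round 2 — N26, N29 snap.
  N26 sheds 146 kN: no online neighbours, lost.
  N29 sheds 156 kN: no online neighbours, lost.
No further breaks.

126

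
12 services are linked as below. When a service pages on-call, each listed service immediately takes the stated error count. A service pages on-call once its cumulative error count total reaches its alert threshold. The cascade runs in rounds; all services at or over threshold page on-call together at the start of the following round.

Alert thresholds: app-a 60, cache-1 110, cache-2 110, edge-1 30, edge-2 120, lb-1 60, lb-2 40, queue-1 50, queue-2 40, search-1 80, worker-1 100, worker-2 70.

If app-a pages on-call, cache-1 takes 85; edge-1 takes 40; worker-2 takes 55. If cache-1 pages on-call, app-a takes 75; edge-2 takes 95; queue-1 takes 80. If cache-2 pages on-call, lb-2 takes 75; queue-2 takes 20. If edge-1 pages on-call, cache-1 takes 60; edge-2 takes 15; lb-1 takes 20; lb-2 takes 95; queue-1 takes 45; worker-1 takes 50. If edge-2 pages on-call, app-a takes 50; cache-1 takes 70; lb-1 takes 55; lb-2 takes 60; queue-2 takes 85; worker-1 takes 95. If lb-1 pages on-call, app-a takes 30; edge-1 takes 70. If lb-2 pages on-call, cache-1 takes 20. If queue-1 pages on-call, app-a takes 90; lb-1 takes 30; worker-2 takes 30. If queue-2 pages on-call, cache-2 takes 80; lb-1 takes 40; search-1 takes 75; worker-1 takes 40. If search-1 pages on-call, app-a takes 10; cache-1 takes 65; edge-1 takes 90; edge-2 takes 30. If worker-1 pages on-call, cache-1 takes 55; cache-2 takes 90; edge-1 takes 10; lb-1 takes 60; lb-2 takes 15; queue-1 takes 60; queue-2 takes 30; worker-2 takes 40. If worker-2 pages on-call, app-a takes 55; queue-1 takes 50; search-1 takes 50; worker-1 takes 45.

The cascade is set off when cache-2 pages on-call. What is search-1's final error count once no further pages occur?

0

Round 1 — cache-2 pages on-call (initial).
  lb-2: +75 → 75 ≥ 40
  queue-2: +20 → 20 < 40
Round 2 — lb-2 pages on-call.
  cache-1: +20 → 20 < 110
No further pages.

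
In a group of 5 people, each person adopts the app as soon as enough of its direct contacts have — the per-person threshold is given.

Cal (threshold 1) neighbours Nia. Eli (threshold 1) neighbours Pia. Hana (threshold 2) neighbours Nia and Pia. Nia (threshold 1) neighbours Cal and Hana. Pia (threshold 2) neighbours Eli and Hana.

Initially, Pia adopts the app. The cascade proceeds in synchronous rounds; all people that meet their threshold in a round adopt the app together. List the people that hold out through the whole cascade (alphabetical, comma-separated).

Round 1 — Pia adopts the app (initial).
Round 2 — checking thresholds:
  Eli: 1 of 1 neighbours ≥ 1, adopts the app.
  Hana: 1 of 2 neighbours < 2, below threshold.
Round 3 — no new adoptions; cascade stops.

Cal, Hana, Nia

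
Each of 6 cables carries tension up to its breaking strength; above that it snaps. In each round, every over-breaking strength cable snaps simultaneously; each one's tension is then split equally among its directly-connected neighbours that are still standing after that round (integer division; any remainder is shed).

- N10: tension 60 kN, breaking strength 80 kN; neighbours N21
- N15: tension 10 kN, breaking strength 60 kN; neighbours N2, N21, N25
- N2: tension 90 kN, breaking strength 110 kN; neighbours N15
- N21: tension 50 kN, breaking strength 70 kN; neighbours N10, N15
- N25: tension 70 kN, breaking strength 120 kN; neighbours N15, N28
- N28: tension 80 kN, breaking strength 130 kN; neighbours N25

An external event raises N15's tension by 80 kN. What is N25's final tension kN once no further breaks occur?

100

Round 1 — N15 at 90 > 60. N15 snaps.
  N15 sheds 90 kN to N2, N21, N25: 30 each.
    N2: 90+30 = 120 > 110
    N21: 50+30 = 80 > 70
    N25: 70+30 = 100 ≤ 120
Round 2 — N2, N21 snap.
  N2 sheds 120 kN: no online neighbours, lost.
  N21 sheds 80 kN to N10: 80 each.
    N10: 60+80 = 140 > 80
Round 3 — N10 snaps.
  N10 sheds 140 kN: no online neighbours, lost.
No further breaks.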